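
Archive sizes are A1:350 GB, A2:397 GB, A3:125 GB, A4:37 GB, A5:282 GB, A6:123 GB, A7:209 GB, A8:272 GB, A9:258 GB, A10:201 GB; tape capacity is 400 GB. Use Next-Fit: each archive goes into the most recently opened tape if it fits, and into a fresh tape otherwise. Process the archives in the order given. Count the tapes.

Put A1 (350 GB) in tape 1; 50 GB remain.
Put A2 (397 GB) in tape 2; 3 GB remain.
Put A3 (125 GB) in tape 3; 275 GB remain.
Put A4 (37 GB) in tape 3; 238 GB remain.
Put A5 (282 GB) in tape 4; 118 GB remain.
Put A6 (123 GB) in tape 5; 277 GB remain.
Put A7 (209 GB) in tape 5; 68 GB remain.
Put A8 (272 GB) in tape 6; 128 GB remain.
Put A9 (258 GB) in tape 7; 142 GB remain.
Put A10 (201 GB) in tape 8; 199 GB remain.

8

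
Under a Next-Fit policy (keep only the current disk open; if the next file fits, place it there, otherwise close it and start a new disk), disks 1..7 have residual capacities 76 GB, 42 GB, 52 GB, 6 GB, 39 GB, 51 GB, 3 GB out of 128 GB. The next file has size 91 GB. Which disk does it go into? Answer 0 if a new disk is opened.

Next-Fit only looks at disk 7, which has 3 GB free.
91 GB does not fit, so a new disk is opened.

0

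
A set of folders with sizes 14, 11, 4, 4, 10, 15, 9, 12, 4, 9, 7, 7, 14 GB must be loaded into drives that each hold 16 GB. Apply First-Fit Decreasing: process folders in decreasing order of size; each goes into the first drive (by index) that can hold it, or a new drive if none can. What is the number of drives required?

8

Sorted descending: 15, 14, 14, 12, 11, 10, 9, 9, 7, 7, 4, 4, 4.
15 GB → drive 1 (remaining 1 GB)
14 GB → drive 2 (remaining 2 GB)
14 GB → drive 3 (remaining 2 GB)
12 GB → drive 4 (remaining 4 GB)
11 GB → drive 5 (remaining 5 GB)
10 GB → drive 6 (remaining 6 GB)
9 GB → drive 7 (remaining 7 GB)
9 GB → drive 8 (remaining 7 GB)
7 GB → drive 7 (remaining 0 GB)
7 GB → drive 8 (remaining 0 GB)
4 GB → drive 4 (remaining 0 GB)
4 GB → drive 5 (remaining 1 GB)
4 GB → drive 6 (remaining 2 GB)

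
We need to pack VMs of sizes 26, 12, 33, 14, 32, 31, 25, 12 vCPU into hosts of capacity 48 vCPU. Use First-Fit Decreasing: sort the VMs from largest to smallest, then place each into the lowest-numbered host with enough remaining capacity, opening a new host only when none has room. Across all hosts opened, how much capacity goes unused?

55

Sorted descending: 33, 32, 31, 26, 25, 14, 12, 12.
host 1: place 33 vCPU, 15 vCPU left
host 2: place 32 vCPU, 16 vCPU left
host 3: place 31 vCPU, 17 vCPU left
host 4: place 26 vCPU, 22 vCPU left
host 5: place 25 vCPU, 23 vCPU left
host 1: place 14 vCPU, 1 vCPU left
host 2: place 12 vCPU, 4 vCPU left
host 3: place 12 vCPU, 5 vCPU left
5 hosts × 48 vCPU = 240 vCPU; used 185 vCPU; unused 55 vCPU.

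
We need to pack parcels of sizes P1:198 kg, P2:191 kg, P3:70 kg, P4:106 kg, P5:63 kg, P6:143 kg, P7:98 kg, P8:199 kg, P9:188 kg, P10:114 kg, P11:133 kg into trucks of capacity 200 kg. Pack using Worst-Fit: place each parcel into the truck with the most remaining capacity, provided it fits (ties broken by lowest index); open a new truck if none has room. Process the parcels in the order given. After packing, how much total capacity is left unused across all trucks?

297

P1 (198 kg) → truck 1 (remaining 2 kg)
P2 (191 kg) → truck 2 (remaining 9 kg)
P3 (70 kg) → truck 3 (remaining 130 kg)
P4 (106 kg) → truck 3 (remaining 24 kg)
P5 (63 kg) → truck 4 (remaining 137 kg)
P6 (143 kg) → truck 5 (remaining 57 kg)
P7 (98 kg) → truck 4 (remaining 39 kg)
P8 (199 kg) → truck 6 (remaining 1 kg)
P9 (188 kg) → truck 7 (remaining 12 kg)
P10 (114 kg) → truck 8 (remaining 86 kg)
P11 (133 kg) → truck 9 (remaining 67 kg)
9 trucks × 200 kg = 1800 kg; used 1503 kg; unused 297 kg.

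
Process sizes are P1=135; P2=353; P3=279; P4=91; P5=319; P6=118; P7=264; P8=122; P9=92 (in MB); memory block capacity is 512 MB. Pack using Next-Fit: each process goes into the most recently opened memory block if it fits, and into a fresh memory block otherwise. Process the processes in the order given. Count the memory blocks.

P1 (135 MB) → memory block 1 (remaining 377 MB)
P2 (353 MB) → memory block 1 (remaining 24 MB)
P3 (279 MB) → memory block 2 (remaining 233 MB)
P4 (91 MB) → memory block 2 (remaining 142 MB)
P5 (319 MB) → memory block 3 (remaining 193 MB)
P6 (118 MB) → memory block 3 (remaining 75 MB)
P7 (264 MB) → memory block 4 (remaining 248 MB)
P8 (122 MB) → memory block 4 (remaining 126 MB)
P9 (92 MB) → memory block 4 (remaining 34 MB)
Final memory blocks: [135,353] [279,91] [319,118] [264,122,92].

4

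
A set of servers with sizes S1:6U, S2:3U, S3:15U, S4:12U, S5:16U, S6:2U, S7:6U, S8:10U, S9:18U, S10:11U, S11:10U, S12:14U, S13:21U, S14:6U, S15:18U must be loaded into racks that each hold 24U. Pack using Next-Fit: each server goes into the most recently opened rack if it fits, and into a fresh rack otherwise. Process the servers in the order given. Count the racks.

S1 (6U) → rack 1 (remaining 18U)
S2 (3U) → rack 1 (remaining 15U)
S3 (15U) → rack 1 (remaining 0U)
S4 (12U) → rack 2 (remaining 12U)
S5 (16U) → rack 3 (remaining 8U)
S6 (2U) → rack 3 (remaining 6U)
S7 (6U) → rack 3 (remaining 0U)
S8 (10U) → rack 4 (remaining 14U)
S9 (18U) → rack 5 (remaining 6U)
S10 (11U) → rack 6 (remaining 13U)
S11 (10U) → rack 6 (remaining 3U)
S12 (14U) → rack 7 (remaining 10U)
S13 (21U) → rack 8 (remaining 3U)
S14 (6U) → rack 9 (remaining 18U)
S15 (18U) → rack 9 (remaining 0U)
Final racks: [6,3,15] [12] [16,2,6] [10] [18] [11,10] [14] [21] [6,18].

9 racks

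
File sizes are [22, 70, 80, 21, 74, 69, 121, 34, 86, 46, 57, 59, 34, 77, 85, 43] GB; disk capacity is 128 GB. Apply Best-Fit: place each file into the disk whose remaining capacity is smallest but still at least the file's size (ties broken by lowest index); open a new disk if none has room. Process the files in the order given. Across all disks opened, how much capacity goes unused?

22 GB → disk 1 (remaining 106 GB)
70 GB → disk 1 (remaining 36 GB)
80 GB → disk 2 (remaining 48 GB)
21 GB → disk 1 (remaining 15 GB)
74 GB → disk 3 (remaining 54 GB)
69 GB → disk 4 (remaining 59 GB)
121 GB → disk 5 (remaining 7 GB)
34 GB → disk 2 (remaining 14 GB)
86 GB → disk 6 (remaining 42 GB)
46 GB → disk 3 (remaining 8 GB)
57 GB → disk 4 (remaining 2 GB)
59 GB → disk 7 (remaining 69 GB)
34 GB → disk 6 (remaining 8 GB)
77 GB → disk 8 (remaining 51 GB)
85 GB → disk 9 (remaining 43 GB)
43 GB → disk 9 (remaining 0 GB)
9 disks × 128 GB = 1152 GB; used 978 GB; unused 174 GB.

174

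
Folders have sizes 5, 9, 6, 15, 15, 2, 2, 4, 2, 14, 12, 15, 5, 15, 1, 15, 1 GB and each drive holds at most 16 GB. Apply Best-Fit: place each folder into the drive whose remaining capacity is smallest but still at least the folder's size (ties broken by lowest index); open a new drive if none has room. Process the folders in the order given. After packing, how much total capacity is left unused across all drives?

22

drive 1: place 5 GB, 11 GB left
drive 1: place 9 GB, 2 GB left
drive 2: place 6 GB, 10 GB left
drive 3: place 15 GB, 1 GB left
drive 4: place 15 GB, 1 GB left
drive 1: place 2 GB, 0 GB left
drive 2: place 2 GB, 8 GB left
drive 2: place 4 GB, 4 GB left
drive 2: place 2 GB, 2 GB left
drive 5: place 14 GB, 2 GB left
drive 6: place 12 GB, 4 GB left
drive 7: place 15 GB, 1 GB left
drive 8: place 5 GB, 11 GB left
drive 9: place 15 GB, 1 GB left
drive 3: place 1 GB, 0 GB left
drive 10: place 15 GB, 1 GB left
drive 4: place 1 GB, 0 GB left
10 drives × 16 GB = 160 GB; used 138 GB; unused 22 GB.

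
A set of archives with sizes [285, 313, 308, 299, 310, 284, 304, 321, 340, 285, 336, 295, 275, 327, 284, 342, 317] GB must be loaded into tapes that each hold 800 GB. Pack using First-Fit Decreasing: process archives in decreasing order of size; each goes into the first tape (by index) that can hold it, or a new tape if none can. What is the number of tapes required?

Sorted descending: 342, 340, 336, 327, 321, 317, 313, 310, 308, 304, 299, 295, 285, 285, 284, 284, 275.
Put 342 GB in tape 1; 458 GB remain.
Put 340 GB in tape 1; 118 GB remain.
Put 336 GB in tape 2; 464 GB remain.
Put 327 GB in tape 2; 137 GB remain.
Put 321 GB in tape 3; 479 GB remain.
Put 317 GB in tape 3; 162 GB remain.
Put 313 GB in tape 4; 487 GB remain.
Put 310 GB in tape 4; 177 GB remain.
Put 308 GB in tape 5; 492 GB remain.
Put 304 GB in tape 5; 188 GB remain.
Put 299 GB in tape 6; 501 GB remain.
Put 295 GB in tape 6; 206 GB remain.
Put 285 GB in tape 7; 515 GB remain.
Put 285 GB in tape 7; 230 GB remain.
Put 284 GB in tape 8; 516 GB remain.
Put 284 GB in tape 8; 232 GB remain.
Put 275 GB in tape 9; 525 GB remain.
Final tapes: [342,340] [336,327] [321,317] [313,310] [308,304] [299,295] [285,285] [284,284] [275].

9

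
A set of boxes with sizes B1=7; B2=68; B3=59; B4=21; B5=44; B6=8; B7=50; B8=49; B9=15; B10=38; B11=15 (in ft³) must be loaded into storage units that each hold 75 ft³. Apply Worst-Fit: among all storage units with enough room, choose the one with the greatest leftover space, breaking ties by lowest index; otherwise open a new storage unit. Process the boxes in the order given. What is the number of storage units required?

storage unit 1: place B1 (7 ft³), 68 ft³ left
storage unit 1: place B2 (68 ft³), 0 ft³ left
storage unit 2: place B3 (59 ft³), 16 ft³ left
storage unit 3: place B4 (21 ft³), 54 ft³ left
storage unit 3: place B5 (44 ft³), 10 ft³ left
storage unit 2: place B6 (8 ft³), 8 ft³ left
storage unit 4: place B7 (50 ft³), 25 ft³ left
storage unit 5: place B8 (49 ft³), 26 ft³ left
storage unit 5: place B9 (15 ft³), 11 ft³ left
storage unit 6: place B10 (38 ft³), 37 ft³ left
storage unit 6: place B11 (15 ft³), 22 ft³ left

6 storage units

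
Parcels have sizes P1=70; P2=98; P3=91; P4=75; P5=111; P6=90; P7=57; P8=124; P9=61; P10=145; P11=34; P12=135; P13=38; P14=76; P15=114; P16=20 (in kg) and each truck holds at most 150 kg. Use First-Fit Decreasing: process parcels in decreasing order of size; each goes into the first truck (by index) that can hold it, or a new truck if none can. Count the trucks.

10

Sorted descending: 145, 135, 124, 114, 111, 98, 91, 90, 76, 75, 70, 61, 57, 38, 34, 20.
145 kg → truck 1 (remaining 5 kg)
135 kg → truck 2 (remaining 15 kg)
124 kg → truck 3 (remaining 26 kg)
114 kg → truck 4 (remaining 36 kg)
111 kg → truck 5 (remaining 39 kg)
98 kg → truck 6 (remaining 52 kg)
91 kg → truck 7 (remaining 59 kg)
90 kg → truck 8 (remaining 60 kg)
76 kg → truck 9 (remaining 74 kg)
75 kg → truck 10 (remaining 75 kg)
70 kg → truck 9 (remaining 4 kg)
61 kg → truck 10 (remaining 14 kg)
57 kg → truck 7 (remaining 2 kg)
38 kg → truck 5 (remaining 1 kg)
34 kg → truck 4 (remaining 2 kg)
20 kg → truck 3 (remaining 6 kg)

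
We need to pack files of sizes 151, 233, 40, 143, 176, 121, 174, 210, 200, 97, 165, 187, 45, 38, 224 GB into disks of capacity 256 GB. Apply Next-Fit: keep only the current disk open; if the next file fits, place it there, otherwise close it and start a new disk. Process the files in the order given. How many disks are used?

disk 1: place 151 GB, 105 GB left
disk 2: place 233 GB, 23 GB left
disk 3: place 40 GB, 216 GB left
disk 3: place 143 GB, 73 GB left
disk 4: place 176 GB, 80 GB left
disk 5: place 121 GB, 135 GB left
disk 6: place 174 GB, 82 GB left
disk 7: place 210 GB, 46 GB left
disk 8: place 200 GB, 56 GB left
disk 9: place 97 GB, 159 GB left
disk 10: place 165 GB, 91 GB left
disk 11: place 187 GB, 69 GB left
disk 11: place 45 GB, 24 GB left
disk 12: place 38 GB, 218 GB left
disk 13: place 224 GB, 32 GB left
Final disks: [151] [233] [40,143] [176] [121] [174] [210] [200] [97] [165] [187,45] [38] [224].

13 disks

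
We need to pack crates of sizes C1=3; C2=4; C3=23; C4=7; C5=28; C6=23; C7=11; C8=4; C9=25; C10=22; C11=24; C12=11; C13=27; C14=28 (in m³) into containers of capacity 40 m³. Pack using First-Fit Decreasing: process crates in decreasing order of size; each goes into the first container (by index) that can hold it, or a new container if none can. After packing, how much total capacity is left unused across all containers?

80

Sorted descending: 28, 28, 27, 25, 24, 23, 23, 22, 11, 11, 7, 4, 4, 3.
Put 28 m³ in container 1; 12 m³ remain.
Put 28 m³ in container 2; 12 m³ remain.
Put 27 m³ in container 3; 13 m³ remain.
Put 25 m³ in container 4; 15 m³ remain.
Put 24 m³ in container 5; 16 m³ remain.
Put 23 m³ in container 6; 17 m³ remain.
Put 23 m³ in container 7; 17 m³ remain.
Put 22 m³ in container 8; 18 m³ remain.
Put 11 m³ in container 1; 1 m³ remain.
Put 11 m³ in container 2; 1 m³ remain.
Put 7 m³ in container 3; 6 m³ remain.
Put 4 m³ in container 3; 2 m³ remain.
Put 4 m³ in container 4; 11 m³ remain.
Put 3 m³ in container 4; 8 m³ remain.
8 containers × 40 m³ = 320 m³; used 240 m³; unused 80 m³.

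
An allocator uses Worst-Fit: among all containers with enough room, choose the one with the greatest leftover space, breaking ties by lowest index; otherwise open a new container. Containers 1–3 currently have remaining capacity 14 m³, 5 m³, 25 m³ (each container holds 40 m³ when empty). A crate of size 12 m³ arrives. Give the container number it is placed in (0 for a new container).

Containers with room: container 1 (14 m³), container 3 (25 m³).
Most room is container 3 with 25 m³ free.

3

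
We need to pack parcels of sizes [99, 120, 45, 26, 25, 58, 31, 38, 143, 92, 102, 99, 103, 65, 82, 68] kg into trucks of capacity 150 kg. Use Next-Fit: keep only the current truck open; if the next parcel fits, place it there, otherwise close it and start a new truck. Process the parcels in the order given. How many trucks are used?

11

truck 1: place 99 kg, 51 kg left
truck 2: place 120 kg, 30 kg left
truck 3: place 45 kg, 105 kg left
truck 3: place 26 kg, 79 kg left
truck 3: place 25 kg, 54 kg left
truck 4: place 58 kg, 92 kg left
truck 4: place 31 kg, 61 kg left
truck 4: place 38 kg, 23 kg left
truck 5: place 143 kg, 7 kg left
truck 6: place 92 kg, 58 kg left
truck 7: place 102 kg, 48 kg left
truck 8: place 99 kg, 51 kg left
truck 9: place 103 kg, 47 kg left
truck 10: place 65 kg, 85 kg left
truck 10: place 82 kg, 3 kg left
truck 11: place 68 kg, 82 kg left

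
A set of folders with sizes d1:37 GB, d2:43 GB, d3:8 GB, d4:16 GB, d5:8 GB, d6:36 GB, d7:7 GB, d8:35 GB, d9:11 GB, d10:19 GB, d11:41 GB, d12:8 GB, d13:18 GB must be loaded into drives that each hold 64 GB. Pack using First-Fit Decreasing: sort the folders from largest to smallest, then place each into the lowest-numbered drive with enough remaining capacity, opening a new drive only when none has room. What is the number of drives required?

Sorted descending: 43, 41, 37, 36, 35, 19, 18, 16, 11, 8, 8, 8, 7.
Put 43 GB in drive 1; 21 GB remain.
Put 41 GB in drive 2; 23 GB remain.
Put 37 GB in drive 3; 27 GB remain.
Put 36 GB in drive 4; 28 GB remain.
Put 35 GB in drive 5; 29 GB remain.
Put 19 GB in drive 1; 2 GB remain.
Put 18 GB in drive 2; 5 GB remain.
Put 16 GB in drive 3; 11 GB remain.
Put 11 GB in drive 3; 0 GB remain.
Put 8 GB in drive 4; 20 GB remain.
Put 8 GB in drive 4; 12 GB remain.
Put 8 GB in drive 4; 4 GB remain.
Put 7 GB in drive 5; 22 GB remain.

5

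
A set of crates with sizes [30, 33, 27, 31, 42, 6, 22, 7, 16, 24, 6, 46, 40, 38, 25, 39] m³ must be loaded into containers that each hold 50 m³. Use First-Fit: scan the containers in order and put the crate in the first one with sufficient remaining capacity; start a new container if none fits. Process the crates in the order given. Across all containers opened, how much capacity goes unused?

68

container 1: place 30 m³, 20 m³ left
container 2: place 33 m³, 17 m³ left
container 3: place 27 m³, 23 m³ left
container 4: place 31 m³, 19 m³ left
container 5: place 42 m³, 8 m³ left
container 1: place 6 m³, 14 m³ left
container 3: place 22 m³, 1 m³ left
container 1: place 7 m³, 7 m³ left
container 2: place 16 m³, 1 m³ left
container 6: place 24 m³, 26 m³ left
container 1: place 6 m³, 1 m³ left
container 7: place 46 m³, 4 m³ left
container 8: place 40 m³, 10 m³ left
container 9: place 38 m³, 12 m³ left
container 6: place 25 m³, 1 m³ left
container 10: place 39 m³, 11 m³ left
10 containers × 50 m³ = 500 m³; used 432 m³; unused 68 m³.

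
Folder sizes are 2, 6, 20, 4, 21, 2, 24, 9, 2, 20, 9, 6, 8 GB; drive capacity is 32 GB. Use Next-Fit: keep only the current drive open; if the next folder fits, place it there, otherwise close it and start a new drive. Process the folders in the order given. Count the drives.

5

drive 1: place 2 GB, 30 GB left
drive 1: place 6 GB, 24 GB left
drive 1: place 20 GB, 4 GB left
drive 1: place 4 GB, 0 GB left
drive 2: place 21 GB, 11 GB left
drive 2: place 2 GB, 9 GB left
drive 3: place 24 GB, 8 GB left
drive 4: place 9 GB, 23 GB left
drive 4: place 2 GB, 21 GB left
drive 4: place 20 GB, 1 GB left
drive 5: place 9 GB, 23 GB left
drive 5: place 6 GB, 17 GB left
drive 5: place 8 GB, 9 GB left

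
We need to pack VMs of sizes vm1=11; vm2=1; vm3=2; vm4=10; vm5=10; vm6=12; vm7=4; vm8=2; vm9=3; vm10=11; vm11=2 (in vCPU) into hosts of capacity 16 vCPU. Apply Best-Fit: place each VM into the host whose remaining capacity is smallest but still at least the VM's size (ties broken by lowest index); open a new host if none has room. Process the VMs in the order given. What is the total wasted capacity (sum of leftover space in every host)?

12

host 1: place vm1 (11 vCPU), 5 vCPU left
host 1: place vm2 (1 vCPU), 4 vCPU left
host 1: place vm3 (2 vCPU), 2 vCPU left
host 2: place vm4 (10 vCPU), 6 vCPU left
host 3: place vm5 (10 vCPU), 6 vCPU left
host 4: place vm6 (12 vCPU), 4 vCPU left
host 4: place vm7 (4 vCPU), 0 vCPU left
host 1: place vm8 (2 vCPU), 0 vCPU left
host 2: place vm9 (3 vCPU), 3 vCPU left
host 5: place vm10 (11 vCPU), 5 vCPU left
host 2: place vm11 (2 vCPU), 1 vCPU left
5 hosts × 16 vCPU = 80 vCPU; used 68 vCPU; unused 12 vCPU.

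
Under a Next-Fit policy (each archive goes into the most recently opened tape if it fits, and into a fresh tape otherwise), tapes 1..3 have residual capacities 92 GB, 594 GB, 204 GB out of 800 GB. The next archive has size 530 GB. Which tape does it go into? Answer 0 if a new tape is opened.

0

Next-Fit only looks at tape 3, which has 204 GB free.
530 GB does not fit, so a new tape is opened.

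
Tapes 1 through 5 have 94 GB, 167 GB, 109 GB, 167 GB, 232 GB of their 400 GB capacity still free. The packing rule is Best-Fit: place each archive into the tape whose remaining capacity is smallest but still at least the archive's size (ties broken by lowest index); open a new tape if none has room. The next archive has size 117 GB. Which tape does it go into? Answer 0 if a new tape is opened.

2

Tapes with room: tape 2 (167 GB), tape 4 (167 GB), tape 5 (232 GB).
Tightest fit is tape 2 with 167 GB free.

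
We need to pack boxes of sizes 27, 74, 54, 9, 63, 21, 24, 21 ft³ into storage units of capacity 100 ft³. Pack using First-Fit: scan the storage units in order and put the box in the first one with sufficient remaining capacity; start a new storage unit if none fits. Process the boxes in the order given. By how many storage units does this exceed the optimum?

First-Fit: [27,54,9] [74,21] [63,24] [21] → 4 storage units.
Total size 293 ft³; any packing needs at least ⌈293/100⌉ = 3 storage units.
An optimal packing achieves that bound: [74,24] [63,27,9] [54,21,21] → 3 storage units.
Excess: 4 − 3 = 1.

1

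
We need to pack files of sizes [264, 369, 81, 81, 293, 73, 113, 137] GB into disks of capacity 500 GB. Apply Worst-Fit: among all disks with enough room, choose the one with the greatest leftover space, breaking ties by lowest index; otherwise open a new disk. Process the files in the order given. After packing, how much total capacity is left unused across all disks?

589

Put 264 GB in disk 1; 236 GB remain.
Put 369 GB in disk 2; 131 GB remain.
Put 81 GB in disk 1; 155 GB remain.
Put 81 GB in disk 1; 74 GB remain.
Put 293 GB in disk 3; 207 GB remain.
Put 73 GB in disk 3; 134 GB remain.
Put 113 GB in disk 3; 21 GB remain.
Put 137 GB in disk 4; 363 GB remain.
4 disks × 500 GB = 2000 GB; used 1411 GB; unused 589 GB.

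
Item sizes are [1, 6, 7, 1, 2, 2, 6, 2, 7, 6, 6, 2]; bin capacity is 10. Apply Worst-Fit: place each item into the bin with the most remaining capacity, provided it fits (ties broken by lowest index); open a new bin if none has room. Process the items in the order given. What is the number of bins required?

6 bins

bin 1: place 1, 9 left
bin 1: place 6, 3 left
bin 2: place 7, 3 left
bin 1: place 1, 2 left
bin 2: place 2, 1 left
bin 1: place 2, 0 left
bin 3: place 6, 4 left
bin 3: place 2, 2 left
bin 4: place 7, 3 left
bin 5: place 6, 4 left
bin 6: place 6, 4 left
bin 5: place 2, 2 left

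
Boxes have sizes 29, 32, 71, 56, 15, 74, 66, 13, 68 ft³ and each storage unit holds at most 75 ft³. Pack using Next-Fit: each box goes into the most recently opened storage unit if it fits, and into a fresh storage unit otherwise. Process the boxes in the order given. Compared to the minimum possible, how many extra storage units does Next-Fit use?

1

Next-Fit: [29,32] [71] [56,15] [74] [66] [13] [68] → 7 storage units.
Total size 424 ft³; any packing needs at least ⌈424/75⌉ = 6 storage units.
An optimal packing achieves that bound: [74] [71] [68] [66] [56,15] [32,29,13] → 6 storage units.
Excess: 7 − 6 = 1.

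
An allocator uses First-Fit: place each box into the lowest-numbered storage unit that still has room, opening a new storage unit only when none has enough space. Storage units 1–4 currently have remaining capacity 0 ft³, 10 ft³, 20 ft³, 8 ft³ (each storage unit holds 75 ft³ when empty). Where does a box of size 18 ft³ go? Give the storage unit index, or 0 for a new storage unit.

3

Storage units with room: storage unit 3 (20 ft³).
The first with room is storage unit 3.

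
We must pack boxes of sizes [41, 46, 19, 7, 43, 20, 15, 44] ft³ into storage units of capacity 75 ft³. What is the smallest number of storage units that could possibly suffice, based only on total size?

4

Total size = 41 + 46 + 19 + 7 + 43 + 20 + 15 + 44 = 235 ft³.
⌈235 / 75⌉ = 4.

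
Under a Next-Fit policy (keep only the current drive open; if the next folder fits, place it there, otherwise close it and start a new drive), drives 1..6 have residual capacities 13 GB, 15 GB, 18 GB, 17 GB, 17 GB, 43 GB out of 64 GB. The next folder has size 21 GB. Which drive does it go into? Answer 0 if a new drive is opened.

Next-Fit only looks at drive 6, which has 43 GB free.
21 GB fits there.

6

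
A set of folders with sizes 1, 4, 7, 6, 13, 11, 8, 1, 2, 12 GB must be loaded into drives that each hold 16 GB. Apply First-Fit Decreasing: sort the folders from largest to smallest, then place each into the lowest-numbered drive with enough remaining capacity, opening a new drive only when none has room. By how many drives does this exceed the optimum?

First-Fit Decreasing: [13,2,1] [12,4] [11,1] [8,7] [6] → 5 drives.
Total size 65 GB; any packing needs at least ⌈65/16⌉ = 5 drives.
So 5 is already optimal.

0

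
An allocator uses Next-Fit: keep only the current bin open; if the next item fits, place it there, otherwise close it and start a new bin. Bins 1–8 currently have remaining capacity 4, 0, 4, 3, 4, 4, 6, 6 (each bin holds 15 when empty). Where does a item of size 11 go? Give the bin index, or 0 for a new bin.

Next-Fit only looks at bin 8, which has 6 free.
11 does not fit, so a new bin is opened.

0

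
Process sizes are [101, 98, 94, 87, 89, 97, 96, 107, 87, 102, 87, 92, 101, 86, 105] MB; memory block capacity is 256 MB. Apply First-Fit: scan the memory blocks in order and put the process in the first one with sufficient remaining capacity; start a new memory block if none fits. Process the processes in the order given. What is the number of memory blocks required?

memory block 1: place 101 MB, 155 MB left
memory block 1: place 98 MB, 57 MB left
memory block 2: place 94 MB, 162 MB left
memory block 2: place 87 MB, 75 MB left
memory block 3: place 89 MB, 167 MB left
memory block 3: place 97 MB, 70 MB left
memory block 4: place 96 MB, 160 MB left
memory block 4: place 107 MB, 53 MB left
memory block 5: place 87 MB, 169 MB left
memory block 5: place 102 MB, 67 MB left
memory block 6: place 87 MB, 169 MB left
memory block 6: place 92 MB, 77 MB left
memory block 7: place 101 MB, 155 MB left
memory block 7: place 86 MB, 69 MB left
memory block 8: place 105 MB, 151 MB left

8 memory blocks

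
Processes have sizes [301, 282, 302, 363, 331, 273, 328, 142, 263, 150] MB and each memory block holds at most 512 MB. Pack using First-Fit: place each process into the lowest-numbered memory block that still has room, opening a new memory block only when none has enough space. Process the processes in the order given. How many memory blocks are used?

8

301 MB → memory block 1 (remaining 211 MB)
282 MB → memory block 2 (remaining 230 MB)
302 MB → memory block 3 (remaining 210 MB)
363 MB → memory block 4 (remaining 149 MB)
331 MB → memory block 5 (remaining 181 MB)
273 MB → memory block 6 (remaining 239 MB)
328 MB → memory block 7 (remaining 184 MB)
142 MB → memory block 1 (remaining 69 MB)
263 MB → memory block 8 (remaining 249 MB)
150 MB → memory block 2 (remaining 80 MB)
Final memory blocks: [301,142] [282,150] [302] [363] [331] [273] [328] [263].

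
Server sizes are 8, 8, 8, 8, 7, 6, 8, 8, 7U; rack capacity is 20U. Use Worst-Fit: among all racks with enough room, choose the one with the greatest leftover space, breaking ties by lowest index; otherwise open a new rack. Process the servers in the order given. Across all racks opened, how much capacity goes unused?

Put 8U in rack 1; 12U remain.
Put 8U in rack 1; 4U remain.
Put 8U in rack 2; 12U remain.
Put 8U in rack 2; 4U remain.
Put 7U in rack 3; 13U remain.
Put 6U in rack 3; 7U remain.
Put 8U in rack 4; 12U remain.
Put 8U in rack 4; 4U remain.
Put 7U in rack 3; 0U remain.
4 racks × 20U = 80U; used 68U; unused 12U.

12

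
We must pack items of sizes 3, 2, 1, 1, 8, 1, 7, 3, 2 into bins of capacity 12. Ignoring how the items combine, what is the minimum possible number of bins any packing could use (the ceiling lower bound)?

3

Total size = 3 + 2 + 1 + 1 + 8 + 1 + 7 + 3 + 2 = 28.
⌈28 / 12⌉ = 3.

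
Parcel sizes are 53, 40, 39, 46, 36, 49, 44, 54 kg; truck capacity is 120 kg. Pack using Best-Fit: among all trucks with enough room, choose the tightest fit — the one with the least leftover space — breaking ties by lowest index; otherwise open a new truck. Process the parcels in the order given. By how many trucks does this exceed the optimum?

0

Best-Fit: [53,40] [39,46] [36,49] [44,54] → 4 trucks.
Total size 361 kg; any packing needs at least ⌈361/120⌉ = 4 trucks.
So 4 is already optimal.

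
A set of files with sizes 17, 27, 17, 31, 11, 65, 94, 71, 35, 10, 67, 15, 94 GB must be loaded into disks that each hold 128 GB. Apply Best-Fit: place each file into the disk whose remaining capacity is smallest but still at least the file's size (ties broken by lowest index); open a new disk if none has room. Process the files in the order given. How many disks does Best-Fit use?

Put 17 GB in disk 1; 111 GB remain.
Put 27 GB in disk 1; 84 GB remain.
Put 17 GB in disk 1; 67 GB remain.
Put 31 GB in disk 1; 36 GB remain.
Put 11 GB in disk 1; 25 GB remain.
Put 65 GB in disk 2; 63 GB remain.
Put 94 GB in disk 3; 34 GB remain.
Put 71 GB in disk 4; 57 GB remain.
Put 35 GB in disk 4; 22 GB remain.
Put 10 GB in disk 4; 12 GB remain.
Put 67 GB in disk 5; 61 GB remain.
Put 15 GB in disk 1; 10 GB remain.
Put 94 GB in disk 6; 34 GB remain.

6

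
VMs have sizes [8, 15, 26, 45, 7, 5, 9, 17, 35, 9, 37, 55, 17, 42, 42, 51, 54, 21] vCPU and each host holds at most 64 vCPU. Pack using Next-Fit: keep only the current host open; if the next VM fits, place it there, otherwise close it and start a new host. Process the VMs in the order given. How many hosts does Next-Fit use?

host 1: place 8 vCPU, 56 vCPU left
host 1: place 15 vCPU, 41 vCPU left
host 1: place 26 vCPU, 15 vCPU left
host 2: place 45 vCPU, 19 vCPU left
host 2: place 7 vCPU, 12 vCPU left
host 2: place 5 vCPU, 7 vCPU left
host 3: place 9 vCPU, 55 vCPU left
host 3: place 17 vCPU, 38 vCPU left
host 3: place 35 vCPU, 3 vCPU left
host 4: place 9 vCPU, 55 vCPU left
host 4: place 37 vCPU, 18 vCPU left
host 5: place 55 vCPU, 9 vCPU left
host 6: place 17 vCPU, 47 vCPU left
host 6: place 42 vCPU, 5 vCPU left
host 7: place 42 vCPU, 22 vCPU left
host 8: place 51 vCPU, 13 vCPU left
host 9: place 54 vCPU, 10 vCPU left
host 10: place 21 vCPU, 43 vCPU left

10 hosts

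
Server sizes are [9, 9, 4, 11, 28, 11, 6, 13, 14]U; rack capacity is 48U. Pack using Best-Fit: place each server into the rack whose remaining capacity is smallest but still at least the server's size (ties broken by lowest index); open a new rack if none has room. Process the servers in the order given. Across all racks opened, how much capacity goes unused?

39

9U → rack 1 (remaining 39U)
9U → rack 1 (remaining 30U)
4U → rack 1 (remaining 26U)
11U → rack 1 (remaining 15U)
28U → rack 2 (remaining 20U)
11U → rack 1 (remaining 4U)
6U → rack 2 (remaining 14U)
13U → rack 2 (remaining 1U)
14U → rack 3 (remaining 34U)
3 racks × 48U = 144U; used 105U; unused 39U.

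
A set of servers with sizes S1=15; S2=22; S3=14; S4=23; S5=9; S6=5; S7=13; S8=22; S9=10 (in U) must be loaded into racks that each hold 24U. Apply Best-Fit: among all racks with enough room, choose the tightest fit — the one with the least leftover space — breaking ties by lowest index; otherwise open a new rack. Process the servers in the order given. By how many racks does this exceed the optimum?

0

Best-Fit: [15,9] [22] [14,5] [23] [13,10] [22] → 6 racks.
Total size 133U; any packing needs at least ⌈133/24⌉ = 6 racks.
So 6 is already optimal.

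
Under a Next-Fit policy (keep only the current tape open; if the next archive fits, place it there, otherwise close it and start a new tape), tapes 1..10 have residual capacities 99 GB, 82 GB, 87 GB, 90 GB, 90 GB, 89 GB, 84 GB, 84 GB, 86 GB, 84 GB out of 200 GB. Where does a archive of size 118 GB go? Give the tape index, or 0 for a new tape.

Next-Fit only looks at tape 10, which has 84 GB free.
118 GB does not fit, so a new tape is opened.

0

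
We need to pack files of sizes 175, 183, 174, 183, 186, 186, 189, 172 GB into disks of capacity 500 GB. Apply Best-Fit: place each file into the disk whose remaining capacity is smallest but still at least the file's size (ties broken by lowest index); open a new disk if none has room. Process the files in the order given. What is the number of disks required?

4

175 GB → disk 1 (remaining 325 GB)
183 GB → disk 1 (remaining 142 GB)
174 GB → disk 2 (remaining 326 GB)
183 GB → disk 2 (remaining 143 GB)
186 GB → disk 3 (remaining 314 GB)
186 GB → disk 3 (remaining 128 GB)
189 GB → disk 4 (remaining 311 GB)
172 GB → disk 4 (remaining 139 GB)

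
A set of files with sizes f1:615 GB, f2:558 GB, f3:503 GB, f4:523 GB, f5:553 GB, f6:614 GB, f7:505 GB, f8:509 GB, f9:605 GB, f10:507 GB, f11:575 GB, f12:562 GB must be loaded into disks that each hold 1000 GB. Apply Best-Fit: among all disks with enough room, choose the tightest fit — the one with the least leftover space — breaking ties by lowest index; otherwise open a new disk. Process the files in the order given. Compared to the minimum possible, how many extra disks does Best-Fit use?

0

Best-Fit: [615] [558] [503] [523] [553] [614] [505] [509] [605] [507] [575] [562] → 12 disks.
12 files exceed 500 GB (half the capacity), and no two of those can share a disk, so at least 12 disks are needed.
So 12 is already optimal.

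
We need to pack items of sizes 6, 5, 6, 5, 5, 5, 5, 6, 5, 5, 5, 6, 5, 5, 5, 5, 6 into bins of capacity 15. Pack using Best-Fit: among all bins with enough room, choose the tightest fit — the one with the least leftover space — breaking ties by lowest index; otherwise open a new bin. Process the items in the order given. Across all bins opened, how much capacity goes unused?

bin 1: place 6, 9 left
bin 1: place 5, 4 left
bin 2: place 6, 9 left
bin 2: place 5, 4 left
bin 3: place 5, 10 left
bin 3: place 5, 5 left
bin 3: place 5, 0 left
bin 4: place 6, 9 left
bin 4: place 5, 4 left
bin 5: place 5, 10 left
bin 5: place 5, 5 left
bin 6: place 6, 9 left
bin 5: place 5, 0 left
bin 6: place 5, 4 left
bin 7: place 5, 10 left
bin 7: place 5, 5 left
bin 8: place 6, 9 left
8 bins × 15 = 120; used 90; unused 30.

30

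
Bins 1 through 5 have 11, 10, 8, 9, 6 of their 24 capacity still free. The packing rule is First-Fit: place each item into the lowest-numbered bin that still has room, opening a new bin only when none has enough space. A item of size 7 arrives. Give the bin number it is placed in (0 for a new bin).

1

Bins with room: bin 1 (11), bin 2 (10), bin 3 (8), bin 4 (9).
The first with room is bin 1.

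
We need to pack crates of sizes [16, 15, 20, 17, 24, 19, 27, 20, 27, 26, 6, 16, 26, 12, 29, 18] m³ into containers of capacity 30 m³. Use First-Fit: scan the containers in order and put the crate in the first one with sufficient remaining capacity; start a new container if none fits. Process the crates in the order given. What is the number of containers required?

container 1: place 16 m³, 14 m³ left
container 2: place 15 m³, 15 m³ left
container 3: place 20 m³, 10 m³ left
container 4: place 17 m³, 13 m³ left
container 5: place 24 m³, 6 m³ left
container 6: place 19 m³, 11 m³ left
container 7: place 27 m³, 3 m³ left
container 8: place 20 m³, 10 m³ left
container 9: place 27 m³, 3 m³ left
container 10: place 26 m³, 4 m³ left
container 1: place 6 m³, 8 m³ left
container 11: place 16 m³, 14 m³ left
container 12: place 26 m³, 4 m³ left
container 2: place 12 m³, 3 m³ left
container 13: place 29 m³, 1 m³ left
container 14: place 18 m³, 12 m³ left
Final containers: [16,6] [15,12] [20] [17] [24] [19] [27] [20] [27] [26] [16] [26] [29] [18].

14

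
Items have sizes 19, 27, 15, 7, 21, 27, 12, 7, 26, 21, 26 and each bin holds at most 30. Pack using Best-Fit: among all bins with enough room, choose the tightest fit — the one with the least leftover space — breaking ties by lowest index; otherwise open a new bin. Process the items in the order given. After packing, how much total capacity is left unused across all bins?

32

bin 1: place 19, 11 left
bin 2: place 27, 3 left
bin 3: place 15, 15 left
bin 1: place 7, 4 left
bin 4: place 21, 9 left
bin 5: place 27, 3 left
bin 3: place 12, 3 left
bin 4: place 7, 2 left
bin 6: place 26, 4 left
bin 7: place 21, 9 left
bin 8: place 26, 4 left
8 bins × 30 = 240; used 208; unused 32.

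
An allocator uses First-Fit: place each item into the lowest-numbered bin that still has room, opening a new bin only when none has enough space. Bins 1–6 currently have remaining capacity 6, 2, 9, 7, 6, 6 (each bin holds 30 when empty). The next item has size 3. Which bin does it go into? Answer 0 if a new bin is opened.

1

Bins with room: bin 1 (6), bin 3 (9), bin 4 (7), bin 5 (6), bin 6 (6).
The first with room is bin 1.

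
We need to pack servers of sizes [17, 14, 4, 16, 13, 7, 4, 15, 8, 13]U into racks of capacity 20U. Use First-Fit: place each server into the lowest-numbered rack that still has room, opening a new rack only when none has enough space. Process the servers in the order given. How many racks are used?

rack 1: place 17U, 3U left
rack 2: place 14U, 6U left
rack 2: place 4U, 2U left
rack 3: place 16U, 4U left
rack 4: place 13U, 7U left
rack 4: place 7U, 0U left
rack 3: place 4U, 0U left
rack 5: place 15U, 5U left
rack 6: place 8U, 12U left
rack 7: place 13U, 7U left
Final racks: [17] [14,4] [16,4] [13,7] [15] [8] [13].

7 racks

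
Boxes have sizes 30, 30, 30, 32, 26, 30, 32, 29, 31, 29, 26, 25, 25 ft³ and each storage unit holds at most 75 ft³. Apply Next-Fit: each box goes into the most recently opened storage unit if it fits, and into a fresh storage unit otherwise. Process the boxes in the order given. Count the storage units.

7

storage unit 1: place 30 ft³, 45 ft³ left
storage unit 1: place 30 ft³, 15 ft³ left
storage unit 2: place 30 ft³, 45 ft³ left
storage unit 2: place 32 ft³, 13 ft³ left
storage unit 3: place 26 ft³, 49 ft³ left
storage unit 3: place 30 ft³, 19 ft³ left
storage unit 4: place 32 ft³, 43 ft³ left
storage unit 4: place 29 ft³, 14 ft³ left
storage unit 5: place 31 ft³, 44 ft³ left
storage unit 5: place 29 ft³, 15 ft³ left
storage unit 6: place 26 ft³, 49 ft³ left
storage unit 6: place 25 ft³, 24 ft³ left
storage unit 7: place 25 ft³, 50 ft³ left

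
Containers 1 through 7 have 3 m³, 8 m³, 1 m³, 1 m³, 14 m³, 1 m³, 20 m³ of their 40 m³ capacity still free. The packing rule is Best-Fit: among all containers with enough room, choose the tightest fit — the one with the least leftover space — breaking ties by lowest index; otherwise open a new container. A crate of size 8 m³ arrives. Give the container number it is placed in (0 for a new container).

2

Containers with room: container 2 (8 m³), container 5 (14 m³), container 7 (20 m³).
Tightest fit is container 2 with 8 m³ free.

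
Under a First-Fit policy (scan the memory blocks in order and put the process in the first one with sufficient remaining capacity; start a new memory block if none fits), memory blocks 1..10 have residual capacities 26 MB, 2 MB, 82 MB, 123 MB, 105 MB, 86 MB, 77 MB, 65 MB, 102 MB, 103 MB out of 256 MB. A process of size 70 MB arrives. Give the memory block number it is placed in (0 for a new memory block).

3

Memory blocks with room: memory block 3 (82 MB), memory block 4 (123 MB), memory block 5 (105 MB), memory block 6 (86 MB), memory block 7 (77 MB), memory block 9 (102 MB), memory block 10 (103 MB).
The first with room is memory block 3.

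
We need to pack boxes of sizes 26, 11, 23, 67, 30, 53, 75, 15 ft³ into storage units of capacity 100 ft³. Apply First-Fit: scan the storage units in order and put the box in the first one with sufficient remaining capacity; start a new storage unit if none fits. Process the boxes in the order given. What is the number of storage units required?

Put 26 ft³ in storage unit 1; 74 ft³ remain.
Put 11 ft³ in storage unit 1; 63 ft³ remain.
Put 23 ft³ in storage unit 1; 40 ft³ remain.
Put 67 ft³ in storage unit 2; 33 ft³ remain.
Put 30 ft³ in storage unit 1; 10 ft³ remain.
Put 53 ft³ in storage unit 3; 47 ft³ remain.
Put 75 ft³ in storage unit 4; 25 ft³ remain.
Put 15 ft³ in storage unit 2; 18 ft³ remain.

4 storage units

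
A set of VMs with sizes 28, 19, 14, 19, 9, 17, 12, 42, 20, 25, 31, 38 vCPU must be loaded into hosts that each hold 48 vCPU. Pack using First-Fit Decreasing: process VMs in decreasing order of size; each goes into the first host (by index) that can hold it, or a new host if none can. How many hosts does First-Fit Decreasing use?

6

Sorted descending: 42, 38, 31, 28, 25, 20, 19, 19, 17, 14, 12, 9.
host 1: place 42 vCPU, 6 vCPU left
host 2: place 38 vCPU, 10 vCPU left
host 3: place 31 vCPU, 17 vCPU left
host 4: place 28 vCPU, 20 vCPU left
host 5: place 25 vCPU, 23 vCPU left
host 4: place 20 vCPU, 0 vCPU left
host 5: place 19 vCPU, 4 vCPU left
host 6: place 19 vCPU, 29 vCPU left
host 3: place 17 vCPU, 0 vCPU left
host 6: place 14 vCPU, 15 vCPU left
host 6: place 12 vCPU, 3 vCPU left
host 2: place 9 vCPU, 1 vCPU left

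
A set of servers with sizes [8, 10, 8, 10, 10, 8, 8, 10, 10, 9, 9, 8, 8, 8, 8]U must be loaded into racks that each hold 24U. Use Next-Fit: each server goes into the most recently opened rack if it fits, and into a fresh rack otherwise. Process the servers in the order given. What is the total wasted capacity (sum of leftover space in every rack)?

36

rack 1: place 8U, 16U left
rack 1: place 10U, 6U left
rack 2: place 8U, 16U left
rack 2: place 10U, 6U left
rack 3: place 10U, 14U left
rack 3: place 8U, 6U left
rack 4: place 8U, 16U left
rack 4: place 10U, 6U left
rack 5: place 10U, 14U left
rack 5: place 9U, 5U left
rack 6: place 9U, 15U left
rack 6: place 8U, 7U left
rack 7: place 8U, 16U left
rack 7: place 8U, 8U left
rack 7: place 8U, 0U left
7 racks × 24U = 168U; used 132U; unused 36U.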